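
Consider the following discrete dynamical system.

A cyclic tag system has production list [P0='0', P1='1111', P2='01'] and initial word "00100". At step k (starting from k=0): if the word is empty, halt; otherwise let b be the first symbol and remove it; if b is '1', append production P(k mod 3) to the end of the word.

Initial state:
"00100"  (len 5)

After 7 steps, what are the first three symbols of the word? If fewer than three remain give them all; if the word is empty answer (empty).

k=0  "00100"  (len 5)
k=1  "0100"  (len 4)
k=2  "100"  (len 3)
k=3  "0001"  (len 4)
k=4  "001"  (len 3)
k=5  "01"  (len 2)
k=6  "1"  (len 1)
k=7  "0"  (len 1)

0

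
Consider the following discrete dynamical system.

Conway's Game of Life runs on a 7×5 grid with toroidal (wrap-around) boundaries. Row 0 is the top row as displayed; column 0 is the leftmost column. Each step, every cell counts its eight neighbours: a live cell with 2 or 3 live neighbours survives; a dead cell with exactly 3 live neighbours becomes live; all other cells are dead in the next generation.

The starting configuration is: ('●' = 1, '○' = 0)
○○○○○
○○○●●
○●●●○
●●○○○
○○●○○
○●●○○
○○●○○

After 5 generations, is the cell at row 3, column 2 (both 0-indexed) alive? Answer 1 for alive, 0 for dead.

1

t=0: ○○○○○
○○○●●
○●●●○
●●○○○
○○●○○
○●●○○
○○●○○
t=1: ○○○●○
○○○●●
○●○●○
●○○●○
●○●○○
○●●●○
○●●○○
t=2: ○○○●●
○○○●●
●○○●○
●○○●○
●○○○○
●○○●○
○●○○○
t=3: ●○●●●
●○●○○
●○●●○
●●○○○
●●○○○
●●○○●
●○●●○
t=4: ●○○○○
●○○○○
●○●●○
○○○○○
○○●○○
○○○●○
○○○○○
t=5: ○○○○○
●○○○○
○●○○●
○●●●○
○○○○○
○○○○○
○○○○○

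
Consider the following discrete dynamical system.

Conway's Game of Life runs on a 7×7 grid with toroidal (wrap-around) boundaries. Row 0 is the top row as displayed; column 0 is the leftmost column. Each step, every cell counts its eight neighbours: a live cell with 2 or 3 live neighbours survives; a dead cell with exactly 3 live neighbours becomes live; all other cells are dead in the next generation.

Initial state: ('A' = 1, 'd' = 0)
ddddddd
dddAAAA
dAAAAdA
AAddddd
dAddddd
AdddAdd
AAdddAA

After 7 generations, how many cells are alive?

2

step 0: ddddddd
dddAAAA
dAAAAdA
AAddddd
dAddddd
AdddAdd
AAdddAA
step 1: ddddddd
AdddddA
dAddddA
dddAddd
dAddddd
dddddAd
AAdddAA
step 2: dAdddAd
AdddddA
ddddddA
AdAdddd
ddddddd
dAdddAd
AddddAA
step 3: dAdddAd
AddddAA
dAddddA
ddddddd
dAddddd
AddddAd
AAddAAd
step 4: dAddddd
dAdddAd
dddddAA
Adddddd
ddddddd
AdddAAd
AAddAAd
step 5: dAAdAAA
AddddAA
AddddAA
ddddddA
ddddddA
AAddAAd
AAddAAd
step 6: ddAAddd
ddddddd
ddddddd
ddddddd
ddddddA
dAddAdd
ddddddd
step 7: ddddddd
ddddddd
ddddddd
ddddddd
ddddddd
ddddddd
ddAAddd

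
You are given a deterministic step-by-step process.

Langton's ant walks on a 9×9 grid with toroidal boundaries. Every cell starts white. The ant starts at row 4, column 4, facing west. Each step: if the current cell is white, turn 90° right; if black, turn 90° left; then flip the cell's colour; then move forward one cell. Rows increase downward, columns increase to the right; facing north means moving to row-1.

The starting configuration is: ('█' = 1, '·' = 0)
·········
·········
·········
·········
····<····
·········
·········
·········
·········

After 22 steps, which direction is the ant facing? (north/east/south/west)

west

gen 0: ·········
·········
·········
·········
····<····
·········
·········
·········
·········
gen 1: ·········
·········
·········
····^····
····█····
·········
·········
·········
·········
gen 2: ·········
·········
·········
····█>···
····█····
·········
·········
·········
·········
gen 3: ·········
·········
·········
····██···
····█v···
·········
·········
·········
·········
gen 4: ·········
·········
·········
····██···
····<█···
·········
·········
·········
·········
gen 5: ·········
·········
·········
····██···
·····█···
····v····
·········
·········
·········
gen 6: ·········
·········
·········
····██···
·····█···
···<█····
·········
·········
·········
gen 7: ·········
·········
·········
····██···
···^·█···
···██····
·········
·········
·········
gen 8: ·········
·········
·········
····██···
···█>█···
···██····
·········
·········
·········
gen 9: ·········
·········
·········
····██···
···███···
···█v····
·········
·········
·········
gen 10: ·········
·········
·········
····██···
···███···
···█·>···
·········
·········
·········
gen 11: ·········
·········
·········
····██···
···███···
···█·█···
·····v···
·········
·········
gen 12: ·········
·········
·········
····██···
···███···
···█·█···
····<█···
·········
·········
gen 13: ·········
·········
·········
····██···
···███···
···█^█···
····██···
·········
·········
gen 14: ·········
·········
·········
····██···
···███···
···██>···
····██···
·········
·········
gen 15: ·········
·········
·········
····██···
···██^···
···██····
····██···
·········
·········
gen 16: ·········
·········
·········
····██···
···█<····
···██····
····██···
·········
·········
gen 17: ·········
·········
·········
····██···
···█·····
···█v····
····██···
·········
·········
gen 18: ·········
·········
·········
····██···
···█·····
···█·>···
····██···
·········
·········
gen 19: ·········
·········
·········
····██···
···█·····
···█·█···
····█v···
·········
·········
gen 20: ·········
·········
·········
····██···
···█·····
···█·█···
····█·>··
·········
·········
gen 21: ·········
·········
·········
····██···
···█·····
···█·█···
····█·█··
······v··
·········
gen 22: ·········
·········
·········
····██···
···█·····
···█·█···
····█·█··
·····<█··
·········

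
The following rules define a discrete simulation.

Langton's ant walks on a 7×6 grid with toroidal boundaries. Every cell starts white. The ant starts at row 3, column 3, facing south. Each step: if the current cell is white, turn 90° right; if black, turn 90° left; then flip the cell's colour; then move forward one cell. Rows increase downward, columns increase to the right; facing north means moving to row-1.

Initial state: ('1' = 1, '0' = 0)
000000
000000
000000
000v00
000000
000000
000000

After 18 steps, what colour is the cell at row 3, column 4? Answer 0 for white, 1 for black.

0

k=0  000000
000000
000000
000v00
000000
000000
000000
k=1  000000
000000
000000
00<100
000000
000000
000000
k=2  000000
000000
00^000
001100
000000
000000
000000
k=3  000000
000000
001>00
001100
000000
000000
000000
k=4  000000
000000
001100
001v00
000000
000000
000000
k=5  000000
000000
001100
0010>0
000000
000000
000000
k=6  000000
000000
001100
001010
0000v0
000000
000000
k=7  000000
000000
001100
001010
000<10
000000
000000
k=8  000000
000000
001100
001^10
000110
000000
000000
k=9  000000
000000
001100
0011>0
000110
000000
000000
k=10  000000
000000
0011^0
001100
000110
000000
000000
k=11  000000
000000
00111>
001100
000110
000000
000000
k=12  000000
000000
001111
00110v
000110
000000
000000
k=13  000000
000000
001111
0011<1
000110
000000
000000
k=14  000000
000000
0011^1
001111
000110
000000
000000
k=15  000000
000000
001<01
001111
000110
000000
000000
k=16  000000
000000
001001
001v11
000110
000000
000000
k=17  000000
000000
001001
0010>1
000110
000000
000000
k=18  000000
000000
0010^1
001001
000110
000000
000000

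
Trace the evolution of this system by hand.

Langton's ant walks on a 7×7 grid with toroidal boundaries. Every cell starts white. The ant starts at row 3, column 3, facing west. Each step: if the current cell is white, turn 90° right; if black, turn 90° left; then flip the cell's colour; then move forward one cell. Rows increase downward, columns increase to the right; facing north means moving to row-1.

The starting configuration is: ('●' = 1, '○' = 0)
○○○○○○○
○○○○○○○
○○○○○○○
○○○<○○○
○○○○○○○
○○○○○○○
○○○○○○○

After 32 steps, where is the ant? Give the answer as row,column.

k=0  ○○○○○○○
○○○○○○○
○○○○○○○
○○○<○○○
○○○○○○○
○○○○○○○
○○○○○○○
k=1  ○○○○○○○
○○○○○○○
○○○^○○○
○○○●○○○
○○○○○○○
○○○○○○○
○○○○○○○
k=2  ○○○○○○○
○○○○○○○
○○○●>○○
○○○●○○○
○○○○○○○
○○○○○○○
○○○○○○○
k=3  ○○○○○○○
○○○○○○○
○○○●●○○
○○○●v○○
○○○○○○○
○○○○○○○
○○○○○○○
k=4  ○○○○○○○
○○○○○○○
○○○●●○○
○○○<●○○
○○○○○○○
○○○○○○○
○○○○○○○
k=5  ○○○○○○○
○○○○○○○
○○○●●○○
○○○○●○○
○○○v○○○
○○○○○○○
○○○○○○○
k=6  ○○○○○○○
○○○○○○○
○○○●●○○
○○○○●○○
○○<●○○○
○○○○○○○
○○○○○○○
k=7  ○○○○○○○
○○○○○○○
○○○●●○○
○○^○●○○
○○●●○○○
○○○○○○○
○○○○○○○
k=8  ○○○○○○○
○○○○○○○
○○○●●○○
○○●>●○○
○○●●○○○
○○○○○○○
○○○○○○○
k=9  ○○○○○○○
○○○○○○○
○○○●●○○
○○●●●○○
○○●v○○○
○○○○○○○
○○○○○○○
k=10  ○○○○○○○
○○○○○○○
○○○●●○○
○○●●●○○
○○●○>○○
○○○○○○○
○○○○○○○
k=11  ○○○○○○○
○○○○○○○
○○○●●○○
○○●●●○○
○○●○●○○
○○○○v○○
○○○○○○○
k=12  ○○○○○○○
○○○○○○○
○○○●●○○
○○●●●○○
○○●○●○○
○○○<●○○
○○○○○○○
k=13  ○○○○○○○
○○○○○○○
○○○●●○○
○○●●●○○
○○●^●○○
○○○●●○○
○○○○○○○
k=14  ○○○○○○○
○○○○○○○
○○○●●○○
○○●●●○○
○○●●>○○
○○○●●○○
○○○○○○○
k=15  ○○○○○○○
○○○○○○○
○○○●●○○
○○●●^○○
○○●●○○○
○○○●●○○
○○○○○○○
k=16  ○○○○○○○
○○○○○○○
○○○●●○○
○○●<○○○
○○●●○○○
○○○●●○○
○○○○○○○
k=17  ○○○○○○○
○○○○○○○
○○○●●○○
○○●○○○○
○○●v○○○
○○○●●○○
○○○○○○○
k=18  ○○○○○○○
○○○○○○○
○○○●●○○
○○●○○○○
○○●○>○○
○○○●●○○
○○○○○○○
k=19  ○○○○○○○
○○○○○○○
○○○●●○○
○○●○○○○
○○●○●○○
○○○●v○○
○○○○○○○
k=20  ○○○○○○○
○○○○○○○
○○○●●○○
○○●○○○○
○○●○●○○
○○○●○>○
○○○○○○○
k=21  ○○○○○○○
○○○○○○○
○○○●●○○
○○●○○○○
○○●○●○○
○○○●○●○
○○○○○v○
k=22  ○○○○○○○
○○○○○○○
○○○●●○○
○○●○○○○
○○●○●○○
○○○●○●○
○○○○<●○
k=23  ○○○○○○○
○○○○○○○
○○○●●○○
○○●○○○○
○○●○●○○
○○○●^●○
○○○○●●○
k=24  ○○○○○○○
○○○○○○○
○○○●●○○
○○●○○○○
○○●○●○○
○○○●●>○
○○○○●●○
k=25  ○○○○○○○
○○○○○○○
○○○●●○○
○○●○○○○
○○●○●^○
○○○●●○○
○○○○●●○
k=26  ○○○○○○○
○○○○○○○
○○○●●○○
○○●○○○○
○○●○●●>
○○○●●○○
○○○○●●○
k=27  ○○○○○○○
○○○○○○○
○○○●●○○
○○●○○○○
○○●○●●●
○○○●●○v
○○○○●●○
k=28  ○○○○○○○
○○○○○○○
○○○●●○○
○○●○○○○
○○●○●●●
○○○●●<●
○○○○●●○
k=29  ○○○○○○○
○○○○○○○
○○○●●○○
○○●○○○○
○○●○●^●
○○○●●●●
○○○○●●○
k=30  ○○○○○○○
○○○○○○○
○○○●●○○
○○●○○○○
○○●○<○●
○○○●●●●
○○○○●●○
k=31  ○○○○○○○
○○○○○○○
○○○●●○○
○○●○○○○
○○●○○○●
○○○●v●●
○○○○●●○
k=32  ○○○○○○○
○○○○○○○
○○○●●○○
○○●○○○○
○○●○○○●
○○○●○>●
○○○○●●○

5,5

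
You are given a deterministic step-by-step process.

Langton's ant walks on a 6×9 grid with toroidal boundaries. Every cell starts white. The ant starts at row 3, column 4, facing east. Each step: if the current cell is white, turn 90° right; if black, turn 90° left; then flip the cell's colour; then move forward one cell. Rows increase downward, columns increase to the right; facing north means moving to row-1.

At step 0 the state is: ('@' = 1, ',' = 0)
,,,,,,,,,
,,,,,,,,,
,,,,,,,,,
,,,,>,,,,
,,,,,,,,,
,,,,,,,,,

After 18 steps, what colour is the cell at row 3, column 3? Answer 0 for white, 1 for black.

0) ,,,,,,,,,
,,,,,,,,,
,,,,,,,,,
,,,,>,,,,
,,,,,,,,,
,,,,,,,,,
1) ,,,,,,,,,
,,,,,,,,,
,,,,,,,,,
,,,,@,,,,
,,,,v,,,,
,,,,,,,,,
2) ,,,,,,,,,
,,,,,,,,,
,,,,,,,,,
,,,,@,,,,
,,,<@,,,,
,,,,,,,,,
3) ,,,,,,,,,
,,,,,,,,,
,,,,,,,,,
,,,^@,,,,
,,,@@,,,,
,,,,,,,,,
4) ,,,,,,,,,
,,,,,,,,,
,,,,,,,,,
,,,@>,,,,
,,,@@,,,,
,,,,,,,,,
5) ,,,,,,,,,
,,,,,,,,,
,,,,^,,,,
,,,@,,,,,
,,,@@,,,,
,,,,,,,,,
6) ,,,,,,,,,
,,,,,,,,,
,,,,@>,,,
,,,@,,,,,
,,,@@,,,,
,,,,,,,,,
7) ,,,,,,,,,
,,,,,,,,,
,,,,@@,,,
,,,@,v,,,
,,,@@,,,,
,,,,,,,,,
8) ,,,,,,,,,
,,,,,,,,,
,,,,@@,,,
,,,@<@,,,
,,,@@,,,,
,,,,,,,,,
9) ,,,,,,,,,
,,,,,,,,,
,,,,^@,,,
,,,@@@,,,
,,,@@,,,,
,,,,,,,,,
10) ,,,,,,,,,
,,,,,,,,,
,,,<,@,,,
,,,@@@,,,
,,,@@,,,,
,,,,,,,,,
11) ,,,,,,,,,
,,,^,,,,,
,,,@,@,,,
,,,@@@,,,
,,,@@,,,,
,,,,,,,,,
12) ,,,,,,,,,
,,,@>,,,,
,,,@,@,,,
,,,@@@,,,
,,,@@,,,,
,,,,,,,,,
13) ,,,,,,,,,
,,,@@,,,,
,,,@v@,,,
,,,@@@,,,
,,,@@,,,,
,,,,,,,,,
14) ,,,,,,,,,
,,,@@,,,,
,,,<@@,,,
,,,@@@,,,
,,,@@,,,,
,,,,,,,,,
15) ,,,,,,,,,
,,,@@,,,,
,,,,@@,,,
,,,v@@,,,
,,,@@,,,,
,,,,,,,,,
16) ,,,,,,,,,
,,,@@,,,,
,,,,@@,,,
,,,,>@,,,
,,,@@,,,,
,,,,,,,,,
17) ,,,,,,,,,
,,,@@,,,,
,,,,^@,,,
,,,,,@,,,
,,,@@,,,,
,,,,,,,,,
18) ,,,,,,,,,
,,,@@,,,,
,,,<,@,,,
,,,,,@,,,
,,,@@,,,,
,,,,,,,,,

0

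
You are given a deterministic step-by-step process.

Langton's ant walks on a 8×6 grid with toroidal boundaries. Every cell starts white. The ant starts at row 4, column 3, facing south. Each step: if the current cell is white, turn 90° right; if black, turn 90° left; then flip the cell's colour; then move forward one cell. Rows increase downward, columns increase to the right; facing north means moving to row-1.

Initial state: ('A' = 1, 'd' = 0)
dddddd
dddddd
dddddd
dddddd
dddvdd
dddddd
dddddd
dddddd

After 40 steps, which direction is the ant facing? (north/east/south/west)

t=0: dddddd
dddddd
dddddd
dddddd
dddvdd
dddddd
dddddd
dddddd
t=1: dddddd
dddddd
dddddd
dddddd
dd<Add
dddddd
dddddd
dddddd
t=2: dddddd
dddddd
dddddd
dd^ddd
ddAAdd
dddddd
dddddd
dddddd
t=3: dddddd
dddddd
dddddd
ddA>dd
ddAAdd
dddddd
dddddd
dddddd
t=4: dddddd
dddddd
dddddd
ddAAdd
ddAvdd
dddddd
dddddd
dddddd
t=5: dddddd
dddddd
dddddd
ddAAdd
ddAd>d
dddddd
dddddd
dddddd
t=6: dddddd
dddddd
dddddd
ddAAdd
ddAdAd
ddddvd
dddddd
dddddd
t=7: dddddd
dddddd
dddddd
ddAAdd
ddAdAd
ddd<Ad
dddddd
dddddd
t=8: dddddd
dddddd
dddddd
ddAAdd
ddA^Ad
dddAAd
dddddd
dddddd
t=9: dddddd
dddddd
dddddd
ddAAdd
ddAA>d
dddAAd
dddddd
dddddd
t=10: dddddd
dddddd
dddddd
ddAA^d
ddAAdd
dddAAd
dddddd
dddddd
t=11: dddddd
dddddd
dddddd
ddAAA>
ddAAdd
dddAAd
dddddd
dddddd
t=12: dddddd
dddddd
dddddd
ddAAAA
ddAAdv
dddAAd
dddddd
dddddd
t=13: dddddd
dddddd
dddddd
ddAAAA
ddAA<A
dddAAd
dddddd
dddddd
t=14: dddddd
dddddd
dddddd
ddAA^A
ddAAAA
dddAAd
dddddd
dddddd
t=15: dddddd
dddddd
dddddd
ddA<dA
ddAAAA
dddAAd
dddddd
dddddd
t=16: dddddd
dddddd
dddddd
ddAddA
ddAvAA
dddAAd
dddddd
dddddd
t=17: dddddd
dddddd
dddddd
ddAddA
ddAd>A
dddAAd
dddddd
dddddd
t=18: dddddd
dddddd
dddddd
ddAd^A
ddAddA
dddAAd
dddddd
dddddd
t=19: dddddd
dddddd
dddddd
ddAdA>
ddAddA
dddAAd
dddddd
dddddd
t=20: dddddd
dddddd
ddddd^
ddAdAd
ddAddA
dddAAd
dddddd
dddddd
t=21: dddddd
dddddd
>ddddA
ddAdAd
ddAddA
dddAAd
dddddd
dddddd
t=22: dddddd
dddddd
AddddA
vdAdAd
ddAddA
dddAAd
dddddd
dddddd
t=23: dddddd
dddddd
AddddA
AdAdA<
ddAddA
dddAAd
dddddd
dddddd
t=24: dddddd
dddddd
Adddd^
AdAdAA
ddAddA
dddAAd
dddddd
dddddd
t=25: dddddd
dddddd
Addd<d
AdAdAA
ddAddA
dddAAd
dddddd
dddddd
t=26: dddddd
dddd^d
AdddAd
AdAdAA
ddAddA
dddAAd
dddddd
dddddd
t=27: dddddd
ddddA>
AdddAd
AdAdAA
ddAddA
dddAAd
dddddd
dddddd
t=28: dddddd
ddddAA
AdddAv
AdAdAA
ddAddA
dddAAd
dddddd
dddddd
t=29: dddddd
ddddAA
Addd<A
AdAdAA
ddAddA
dddAAd
dddddd
dddddd
t=30: dddddd
ddddAA
AddddA
AdAdvA
ddAddA
dddAAd
dddddd
dddddd
t=31: dddddd
ddddAA
AddddA
AdAdd>
ddAddA
dddAAd
dddddd
dddddd
t=32: dddddd
ddddAA
Adddd^
AdAddd
ddAddA
dddAAd
dddddd
dddddd
t=33: dddddd
ddddAA
Addd<d
AdAddd
ddAddA
dddAAd
dddddd
dddddd
t=34: dddddd
dddd^A
AdddAd
AdAddd
ddAddA
dddAAd
dddddd
dddddd
t=35: dddddd
ddd<dA
AdddAd
AdAddd
ddAddA
dddAAd
dddddd
dddddd
t=36: ddd^dd
dddAdA
AdddAd
AdAddd
ddAddA
dddAAd
dddddd
dddddd
t=37: dddA>d
dddAdA
AdddAd
AdAddd
ddAddA
dddAAd
dddddd
dddddd
t=38: dddAAd
dddAvA
AdddAd
AdAddd
ddAddA
dddAAd
dddddd
dddddd
t=39: dddAAd
ddd<AA
AdddAd
AdAddd
ddAddA
dddAAd
dddddd
dddddd
t=40: dddAAd
ddddAA
AddvAd
AdAddd
ddAddA
dddAAd
dddddd
dddddd

south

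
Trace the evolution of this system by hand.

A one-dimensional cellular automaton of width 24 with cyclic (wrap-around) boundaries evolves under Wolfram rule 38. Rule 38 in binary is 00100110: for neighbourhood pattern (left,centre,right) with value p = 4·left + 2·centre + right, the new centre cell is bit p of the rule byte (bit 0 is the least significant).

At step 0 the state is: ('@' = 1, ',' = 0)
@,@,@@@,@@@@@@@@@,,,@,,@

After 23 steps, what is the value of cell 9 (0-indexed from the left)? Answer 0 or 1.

gen 0: @,@,@@@,@@@@@@@@@,,,@,,@
gen 1: ,@@@,,,@,,,,,,,,,,,@@,@,
gen 2: @,,,,,@@,,,,,,,,,,@,,@@,
gen 3: @,,,,@,,,,,,,,,,,@@,@,,@
gen 4: ,,,,@@,,,,,,,,,,@,,@@,@,
gen 5: ,,,@,,,,,,,,,,,@@,@,,@@,
gen 6: ,,@@,,,,,,,,,,@,,@@,@,,,
gen 7: ,@,,,,,,,,,,,@@,@,,@@,,,
gen 8: @@,,,,,,,,,,@,,@@,@,,,,,
gen 9: ,,,,,,,,,,,@@,@,,@@,,,,@
gen 10: ,,,,,,,,,,@,,@@,@,,,,,@@
gen 11: ,,,,,,,,,@@,@,,@@,,,,@,,
gen 12: ,,,,,,,,@,,@@,@,,,,,@@,,
gen 13: ,,,,,,,@@,@,,@@,,,,@,,,,
gen 14: ,,,,,,@,,@@,@,,,,,@@,,,,
gen 15: ,,,,,@@,@,,@@,,,,@,,,,,,
gen 16: ,,,,@,,@@,@,,,,,@@,,,,,,
gen 17: ,,,@@,@,,@@,,,,@,,,,,,,,
gen 18: ,,@,,@@,@,,,,,@@,,,,,,,,
gen 19: ,@@,@,,@@,,,,@,,,,,,,,,,
gen 20: @,,@@,@,,,,,@@,,,,,,,,,,
gen 21: @,@,,@@,,,,@,,,,,,,,,,,@
gen 22: ,@@,@,,,,,@@,,,,,,,,,,@,
gen 23: @,,@@,,,,@,,,,,,,,,,,@@,

1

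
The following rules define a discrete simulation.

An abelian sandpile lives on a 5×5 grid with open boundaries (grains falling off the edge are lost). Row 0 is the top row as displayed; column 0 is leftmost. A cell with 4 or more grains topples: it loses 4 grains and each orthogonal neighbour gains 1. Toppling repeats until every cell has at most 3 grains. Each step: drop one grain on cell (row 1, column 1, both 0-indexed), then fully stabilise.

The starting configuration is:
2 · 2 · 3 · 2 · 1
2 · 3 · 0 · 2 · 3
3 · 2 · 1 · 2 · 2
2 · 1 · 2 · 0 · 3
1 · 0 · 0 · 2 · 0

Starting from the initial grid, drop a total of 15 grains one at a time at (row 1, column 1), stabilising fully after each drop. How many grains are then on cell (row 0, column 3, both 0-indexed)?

1

gen 0: 2 · 2 · 3 · 2 · 1
2 · 3 · 0 · 2 · 3
3 · 2 · 1 · 2 · 2
2 · 1 · 2 · 0 · 3
1 · 0 · 0 · 2 · 0
gen 1: 2 · 3 · 3 · 2 · 1
3 · 0 · 1 · 2 · 3
3 · 3 · 1 · 2 · 2
2 · 1 · 2 · 0 · 3
1 · 0 · 0 · 2 · 0
gen 2: 2 · 3 · 3 · 2 · 1
3 · 1 · 1 · 2 · 3
3 · 3 · 1 · 2 · 2
2 · 1 · 2 · 0 · 3
1 · 0 · 0 · 2 · 0
gen 3: 2 · 3 · 3 · 2 · 1
3 · 2 · 1 · 2 · 3
3 · 3 · 1 · 2 · 2
2 · 1 · 2 · 0 · 3
1 · 0 · 0 · 2 · 0
gen 4: 2 · 3 · 3 · 2 · 1
3 · 3 · 1 · 2 · 3
3 · 3 · 1 · 2 · 2
2 · 1 · 2 · 0 · 3
1 · 0 · 0 · 2 · 0
gen 5: 0 · 2 · 0 · 3 · 1
2 · 3 · 3 · 2 · 3
1 · 1 · 2 · 2 · 2
3 · 2 · 2 · 0 · 3
1 · 0 · 0 · 2 · 0
gen 6: 0 · 3 · 1 · 3 · 1
3 · 1 · 0 · 3 · 3
1 · 2 · 3 · 2 · 2
3 · 2 · 2 · 0 · 3
1 · 0 · 0 · 2 · 0
gen 7: 0 · 3 · 1 · 3 · 1
3 · 2 · 0 · 3 · 3
1 · 2 · 3 · 2 · 2
3 · 2 · 2 · 0 · 3
1 · 0 · 0 · 2 · 0
gen 8: 0 · 3 · 1 · 3 · 1
3 · 3 · 0 · 3 · 3
1 · 2 · 3 · 2 · 2
3 · 2 · 2 · 0 · 3
1 · 0 · 0 · 2 · 0
gen 9: 2 · 0 · 2 · 3 · 1
0 · 2 · 1 · 3 · 3
2 · 3 · 3 · 2 · 2
3 · 2 · 2 · 0 · 3
1 · 0 · 0 · 2 · 0
gen 10: 2 · 0 · 2 · 3 · 1
0 · 3 · 1 · 3 · 3
2 · 3 · 3 · 2 · 2
3 · 2 · 2 · 0 · 3
1 · 0 · 0 · 2 · 0
gen 11: 2 · 1 · 2 · 3 · 1
1 · 1 · 3 · 3 · 3
3 · 1 · 0 · 3 · 2
3 · 3 · 3 · 0 · 3
1 · 0 · 0 · 2 · 0
gen 12: 2 · 1 · 2 · 3 · 1
1 · 2 · 3 · 3 · 3
3 · 1 · 0 · 3 · 2
3 · 3 · 3 · 0 · 3
1 · 0 · 0 · 2 · 0
gen 13: 2 · 1 · 2 · 3 · 1
1 · 3 · 3 · 3 · 3
3 · 1 · 0 · 3 · 2
3 · 3 · 3 · 0 · 3
1 · 0 · 0 · 2 · 0
gen 14: 2 · 3 · 0 · 1 · 3
2 · 1 · 2 · 3 · 1
3 · 2 · 2 · 1 · 1
3 · 3 · 3 · 2 · 0
1 · 0 · 0 · 2 · 1
gen 15: 2 · 3 · 0 · 1 · 3
2 · 2 · 2 · 3 · 1
3 · 2 · 2 · 1 · 1
3 · 3 · 3 · 2 · 0
1 · 0 · 0 · 2 · 1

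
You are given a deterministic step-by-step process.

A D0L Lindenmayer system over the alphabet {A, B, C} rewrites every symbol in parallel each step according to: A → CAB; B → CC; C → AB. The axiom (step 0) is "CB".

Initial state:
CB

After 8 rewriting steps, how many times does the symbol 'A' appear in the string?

gen 0: CB
gen 1: ABCC
gen 2: CABCCABAB
gen 3: ABCABCCABABCABCCCABCC
gen 4: CABCCABCABCCABABCABCCCABCCABCABCCABABABCABCCABAB
gen 5: ABCABCCABABCABCCABCABCCABABCABCCCABCCABCABCCABABABCABCCABABCABCCABCABCCABABCABCCCABCCCABCCABCABCCABABCABCCCABCC
gen 6: CABCCABCABCCABABCABCCCABCCABCABCCABABCABCCABCABCCABABCABCC…BCABCCABABCABCCABCABCCABABCABCCCABCCABCABCCABABABCABCCABAB  (len 255)
gen 7: ABCABCCABABCABCCABCABCCABABCABCCCABCCABCABCCABABABCABCCABA…CCABABCABCCABCABCCABABCABCCCABCCCABCCABCABCCABABCABCCCABCC  (len 588)
gen 8: CABCCABCABCCABABCABCCCABCCABCABCCABABCABCCABCABCCABABCABCC…BCABCCABABCABCCABCABCCABABCABCCCABCCABCABCCABABABCABCCABAB  (len 1353)

411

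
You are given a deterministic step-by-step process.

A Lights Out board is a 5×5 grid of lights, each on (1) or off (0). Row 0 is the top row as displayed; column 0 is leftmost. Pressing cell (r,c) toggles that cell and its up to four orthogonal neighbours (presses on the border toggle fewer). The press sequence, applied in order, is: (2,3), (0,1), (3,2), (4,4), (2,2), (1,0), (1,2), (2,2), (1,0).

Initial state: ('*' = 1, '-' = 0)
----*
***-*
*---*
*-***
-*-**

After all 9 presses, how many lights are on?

gen 0: ----*
***-*
*---*
*-***
-*-**
gen 1: ----*
*****
*-**-
*-*-*
-*-**
gen 2: ***-*
*-***
*-**-
*-*-*
-*-**
gen 3: ***-*
*-***
*--*-
**-**
-****
gen 4: ***-*
*-***
*--*-
**-*-
-**--
gen 5: ***-*
*--**
***--
****-
-**--
gen 6: -**-*
-*-**
-**--
****-
-**--
gen 7: -*--*
--*-*
-*---
****-
-**--
gen 8: -*--*
----*
--**-
**-*-
-**--
gen 9: **--*
**--*
*-**-
**-*-
-**--

14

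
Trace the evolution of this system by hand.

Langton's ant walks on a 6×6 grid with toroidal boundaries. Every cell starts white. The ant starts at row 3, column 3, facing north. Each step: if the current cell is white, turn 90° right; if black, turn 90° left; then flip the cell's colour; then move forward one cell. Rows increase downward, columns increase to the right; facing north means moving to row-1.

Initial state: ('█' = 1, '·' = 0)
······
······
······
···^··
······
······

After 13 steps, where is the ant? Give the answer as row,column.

3,2

[0] ······
······
······
···^··
······
······
[1] ······
······
······
···█>·
······
······
[2] ······
······
······
···██·
····v·
······
[3] ······
······
······
···██·
···<█·
······
[4] ······
······
······
···^█·
···██·
······
[5] ······
······
······
··<·█·
···██·
······
[6] ······
······
··^···
··█·█·
···██·
······
[7] ······
······
··█>··
··█·█·
···██·
······
[8] ······
······
··██··
··█v█·
···██·
······
[9] ······
······
··██··
··<██·
···██·
······
[10] ······
······
··██··
···██·
··v██·
······
[11] ······
······
··██··
···██·
·<███·
······
[12] ······
······
··██··
·^·██·
·████·
······
[13] ······
······
··██··
·█>██·
·████·
······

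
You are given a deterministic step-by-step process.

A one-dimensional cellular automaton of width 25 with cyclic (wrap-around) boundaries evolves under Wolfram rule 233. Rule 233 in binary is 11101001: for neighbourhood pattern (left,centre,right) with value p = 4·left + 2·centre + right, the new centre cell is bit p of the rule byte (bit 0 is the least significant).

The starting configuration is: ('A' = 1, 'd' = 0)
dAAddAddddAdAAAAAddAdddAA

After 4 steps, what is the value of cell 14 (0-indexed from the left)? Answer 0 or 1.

1

step 0: dAAddAddddAdAAAAAddAdddAA
step 1: AAAddddAAddAAAAAAddddAdAA
step 2: AAAdAAdAAddAAAAAAdAAddAAA
step 3: AAAAAAAAAddAAAAAAAAAddAAA
step 4: AAAAAAAAAddAAAAAAAAAddAAA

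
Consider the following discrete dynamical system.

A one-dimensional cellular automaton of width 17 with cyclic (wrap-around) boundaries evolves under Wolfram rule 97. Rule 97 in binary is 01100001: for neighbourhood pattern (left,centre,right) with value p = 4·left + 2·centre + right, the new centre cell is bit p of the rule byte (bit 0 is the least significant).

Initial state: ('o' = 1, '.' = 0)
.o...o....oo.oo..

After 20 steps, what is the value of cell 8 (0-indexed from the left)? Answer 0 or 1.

1

t=0: .o...o....oo.oo..
t=1: ...o...oo..oo.o.o
t=2: .o...o..o...oo.o.
t=3: ...o......o..oo..
t=4: oo...oooo.....o.o
t=5: .o.o....o.ooo..o.
t=6: ..o..oo..o..o....
t=7: o.....o.......ooo
t=8: o.ooo...ooooo....
t=9: .o..o.o.....o.oo.
t=10: .....o..ooo..o.o.
t=11: oooo......o...o..
t=12: ...o.oooo...o....
t=13: oo..o...o.o...ooo
t=14: .o....o..o..o....
t=15: ...oo.........ooo
t=16: .o..o.ooooooo...o
t=17: o....o......o.o..
t=18: ..oo...oooo..o...
t=19: o..o.o....o....oo
t=20: o...o..oo...oo...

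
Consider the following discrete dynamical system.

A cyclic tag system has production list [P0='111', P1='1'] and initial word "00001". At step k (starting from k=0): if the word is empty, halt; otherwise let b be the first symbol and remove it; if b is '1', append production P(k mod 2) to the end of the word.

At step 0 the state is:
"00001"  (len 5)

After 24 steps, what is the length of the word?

21

[0] "00001"  (len 5)
[1] "0001"  (len 4)
[2] "001"  (len 3)
[3] "01"  (len 2)
[4] "1"  (len 1)
[5] "111"  (len 3)
[6] "111"  (len 3)
[7] "11111"  (len 5)
[8] "11111"  (len 5)
[9] "1111111"  (len 7)
[10] "1111111"  (len 7)
[11] "111111111"  (len 9)
[12] "111111111"  (len 9)
[13] "11111111111"  (len 11)
[14] "11111111111"  (len 11)
[15] "1111111111111"  (len 13)
[16] "1111111111111"  (len 13)
[17] "111111111111111"  (len 15)
[18] "111111111111111"  (len 15)
[19] "11111111111111111"  (len 17)
[20] "11111111111111111"  (len 17)
[21] "1111111111111111111"  (len 19)
[22] "1111111111111111111"  (len 19)
[23] "111111111111111111111"  (len 21)
[24] "111111111111111111111"  (len 21)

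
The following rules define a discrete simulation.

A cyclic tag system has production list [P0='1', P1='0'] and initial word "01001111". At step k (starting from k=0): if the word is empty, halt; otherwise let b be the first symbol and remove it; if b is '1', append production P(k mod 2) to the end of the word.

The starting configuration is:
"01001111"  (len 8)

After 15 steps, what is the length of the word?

0

t=0: "01001111"  (len 8)
t=1: "1001111"  (len 7)
t=2: "0011110"  (len 7)
t=3: "011110"  (len 6)
t=4: "11110"  (len 5)
t=5: "11101"  (len 5)
t=6: "11010"  (len 5)
t=7: "10101"  (len 5)
t=8: "01010"  (len 5)
t=9: "1010"  (len 4)
t=10: "0100"  (len 4)
t=11: "100"  (len 3)
t=12: "000"  (len 3)
t=13: "00"  (len 2)
t=14: "0"  (len 1)
t=15: (halted — word empty)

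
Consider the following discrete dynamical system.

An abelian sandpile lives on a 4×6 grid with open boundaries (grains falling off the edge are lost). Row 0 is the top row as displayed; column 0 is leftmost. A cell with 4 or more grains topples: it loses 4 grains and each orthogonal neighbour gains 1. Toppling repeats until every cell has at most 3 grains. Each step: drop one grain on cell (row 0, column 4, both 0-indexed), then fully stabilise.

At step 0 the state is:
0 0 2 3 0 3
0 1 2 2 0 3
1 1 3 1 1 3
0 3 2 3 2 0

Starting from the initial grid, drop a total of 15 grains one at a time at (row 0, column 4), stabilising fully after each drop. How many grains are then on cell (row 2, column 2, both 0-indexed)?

0

t=0: 0 0 2 3 0 3
0 1 2 2 0 3
1 1 3 1 1 3
0 3 2 3 2 0
t=1: 0 0 2 3 1 3
0 1 2 2 0 3
1 1 3 1 1 3
0 3 2 3 2 0
t=2: 0 0 2 3 2 3
0 1 2 2 0 3
1 1 3 1 1 3
0 3 2 3 2 0
t=3: 0 0 2 3 3 3
0 1 2 2 0 3
1 1 3 1 1 3
0 3 2 3 2 0
t=4: 0 0 3 0 2 1
0 1 2 3 2 1
1 1 3 1 2 0
0 3 2 3 2 1
t=5: 0 0 3 0 3 1
0 1 2 3 2 1
1 1 3 1 2 0
0 3 2 3 2 1
t=6: 0 0 3 1 0 2
0 1 2 3 3 1
1 1 3 1 2 0
0 3 2 3 2 1
t=7: 0 0 3 1 1 2
0 1 2 3 3 1
1 1 3 1 2 0
0 3 2 3 2 1
t=8: 0 0 3 1 2 2
0 1 2 3 3 1
1 1 3 1 2 0
0 3 2 3 2 1
t=9: 0 0 3 1 3 2
0 1 2 3 3 1
1 1 3 1 2 0
0 3 2 3 2 1
t=10: 0 0 3 3 1 3
0 1 3 0 1 2
1 1 3 2 3 0
0 3 2 3 2 1
t=11: 0 0 3 3 2 3
0 1 3 0 1 2
1 1 3 2 3 0
0 3 2 3 2 1
t=12: 0 0 3 3 3 3
0 1 3 0 1 2
1 1 3 2 3 0
0 3 2 3 2 1
t=13: 0 1 1 1 2 0
0 2 1 2 2 3
1 2 0 3 3 0
0 3 3 3 2 1
t=14: 0 1 1 1 3 0
0 2 1 2 2 3
1 2 0 3 3 0
0 3 3 3 2 1
t=15: 0 1 1 2 0 1
0 2 1 2 3 3
1 2 0 3 3 0
0 3 3 3 2 1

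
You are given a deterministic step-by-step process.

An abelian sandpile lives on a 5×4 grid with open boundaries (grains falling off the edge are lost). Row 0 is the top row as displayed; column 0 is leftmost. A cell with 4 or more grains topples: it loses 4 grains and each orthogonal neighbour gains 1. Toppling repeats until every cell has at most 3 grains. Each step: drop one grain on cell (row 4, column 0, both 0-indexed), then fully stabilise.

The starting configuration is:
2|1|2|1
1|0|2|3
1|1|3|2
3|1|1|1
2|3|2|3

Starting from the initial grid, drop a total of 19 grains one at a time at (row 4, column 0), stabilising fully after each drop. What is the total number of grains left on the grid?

gen 0: 2|1|2|1
1|0|2|3
1|1|3|2
3|1|1|1
2|3|2|3
gen 1: 2|1|2|1
1|0|2|3
1|1|3|2
3|1|1|1
3|3|2|3
gen 2: 2|1|2|1
1|0|2|3
2|1|3|2
0|3|1|1
2|0|3|3
gen 3: 2|1|2|1
1|0|2|3
2|1|3|2
0|3|1|1
3|0|3|3
gen 4: 2|1|2|1
1|0|2|3
2|1|3|2
1|3|1|1
0|1|3|3
gen 5: 2|1|2|1
1|0|2|3
2|1|3|2
1|3|1|1
1|1|3|3
gen 6: 2|1|2|1
1|0|2|3
2|1|3|2
1|3|1|1
2|1|3|3
gen 7: 2|1|2|1
1|0|2|3
2|1|3|2
1|3|1|1
3|1|3|3
gen 8: 2|1|2|1
1|0|2|3
2|1|3|2
2|3|1|1
0|2|3|3
gen 9: 2|1|2|1
1|0|2|3
2|1|3|2
2|3|1|1
1|2|3|3
gen 10: 2|1|2|1
1|0|2|3
2|1|3|2
2|3|1|1
2|2|3|3
gen 11: 2|1|2|1
1|0|2|3
2|1|3|2
2|3|1|1
3|2|3|3
gen 12: 2|1|2|1
1|0|2|3
2|1|3|2
3|3|1|1
0|3|3|3
gen 13: 2|1|2|1
1|0|2|3
2|1|3|2
3|3|1|1
1|3|3|3
gen 14: 2|1|2|1
1|0|2|3
2|1|3|2
3|3|1|1
2|3|3|3
gen 15: 2|1|2|1
1|0|2|3
2|1|3|2
3|3|1|1
3|3|3|3
gen 16: 2|1|2|1
1|0|2|3
3|2|3|2
1|1|3|2
2|2|1|0
gen 17: 2|1|2|1
1|0|2|3
3|2|3|2
1|1|3|2
3|2|1|0
gen 18: 2|1|2|1
1|0|2|3
3|2|3|2
2|1|3|2
0|3|1|0
gen 19: 2|1|2|1
1|0|2|3
3|2|3|2
2|1|3|2
1|3|1|0

35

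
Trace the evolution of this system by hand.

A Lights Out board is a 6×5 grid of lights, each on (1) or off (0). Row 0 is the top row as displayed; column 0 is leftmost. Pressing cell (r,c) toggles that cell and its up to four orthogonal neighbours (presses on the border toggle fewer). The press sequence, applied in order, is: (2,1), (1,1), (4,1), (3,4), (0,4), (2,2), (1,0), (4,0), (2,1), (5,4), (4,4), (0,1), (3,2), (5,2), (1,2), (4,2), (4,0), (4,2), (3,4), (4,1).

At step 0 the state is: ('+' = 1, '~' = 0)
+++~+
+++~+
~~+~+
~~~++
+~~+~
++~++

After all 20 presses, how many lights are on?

16

0) +++~+
+++~+
~~+~+
~~~++
+~~+~
++~++
1) +++~+
+~+~+
++~~+
~+~++
+~~+~
++~++
2) +~+~+
~+~~+
+~~~+
~+~++
+~~+~
++~++
3) +~+~+
~+~~+
+~~~+
~~~++
~+++~
+~~++
4) +~+~+
~+~~+
+~~~~
~~~~~
~++++
+~~++
5) +~++~
~+~~~
+~~~~
~~~~~
~++++
+~~++
6) +~++~
~++~~
++++~
~~+~~
~++++
+~~++
7) ~~++~
+~+~~
~+++~
~~+~~
~++++
+~~++
8) ~~++~
+~+~~
~+++~
+~+~~
+~+++
~~~++
9) ~~++~
+++~~
+~~+~
+++~~
+~+++
~~~++
10) ~~++~
+++~~
+~~+~
+++~~
+~++~
~~~~~
11) ~~++~
+++~~
+~~+~
+++~+
+~+~+
~~~~+
12) ++~+~
+~+~~
+~~+~
+++~+
+~+~+
~~~~+
13) ++~+~
+~+~~
+~++~
+~~++
+~~~+
~~~~+
14) ++~+~
+~+~~
+~++~
+~~++
+~+~+
~++++
15) ++++~
++~+~
+~~+~
+~~++
+~+~+
~++++
16) ++++~
++~+~
+~~+~
+~+++
++~++
~+~++
17) ++++~
++~+~
+~~+~
~~+++
~~~++
++~++
18) ++++~
++~+~
+~~+~
~~~++
~++~+
+++++
19) ++++~
++~+~
+~~++
~~~~~
~++~~
+++++
20) ++++~
++~+~
+~~++
~+~~~
+~~~~
+~+++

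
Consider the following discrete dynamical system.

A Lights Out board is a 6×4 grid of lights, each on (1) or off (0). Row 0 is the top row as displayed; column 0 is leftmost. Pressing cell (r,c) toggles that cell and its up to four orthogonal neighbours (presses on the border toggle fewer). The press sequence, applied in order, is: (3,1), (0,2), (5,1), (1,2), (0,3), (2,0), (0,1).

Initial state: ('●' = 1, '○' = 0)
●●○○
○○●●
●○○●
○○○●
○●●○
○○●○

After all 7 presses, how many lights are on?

13

[0] ●●○○
○○●●
●○○●
○○○●
○●●○
○○●○
[1] ●●○○
○○●●
●●○●
●●●●
○○●○
○○●○
[2] ●○●●
○○○●
●●○●
●●●●
○○●○
○○●○
[3] ●○●●
○○○●
●●○●
●●●●
○●●○
●●○○
[4] ●○○●
○●●○
●●●●
●●●●
○●●○
●●○○
[5] ●○●○
○●●●
●●●●
●●●●
○●●○
●●○○
[6] ●○●○
●●●●
○○●●
○●●●
○●●○
●●○○
[7] ○●○○
●○●●
○○●●
○●●●
○●●○
●●○○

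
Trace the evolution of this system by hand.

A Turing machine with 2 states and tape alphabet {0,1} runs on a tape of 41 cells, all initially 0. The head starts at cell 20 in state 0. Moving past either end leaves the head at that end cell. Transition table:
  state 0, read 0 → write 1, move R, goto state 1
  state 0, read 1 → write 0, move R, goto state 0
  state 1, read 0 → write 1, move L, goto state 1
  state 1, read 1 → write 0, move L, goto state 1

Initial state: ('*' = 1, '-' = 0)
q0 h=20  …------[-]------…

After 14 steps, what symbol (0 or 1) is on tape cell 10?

1

step 0: q0 h=20  …------[-]------…
step 1: q1 h=21  …-----*[-]------…
step 2: q1 h=20  …------[*]*-----…
step 3: q1 h=19  …------[-]-*----…
step 4: q1 h=18  …------[-]*-*---…
step 5: q1 h=17  …------[-]**-*--…
step 6: q1 h=16  …------[-]***-*-…
step 7: q1 h=15  …------[-]****-*…
step 8: q1 h=14  …------[-]*****-…
step 9: q1 h=13  …------[-]******…
step 10: q1 h=12  …------[-]******…
step 11: q1 h=11  …------[-]******…
step 12: q1 h=10  …------[-]******…
step 13: q1 h= 9  …------[-]******…
step 14: q1 h= 8  …------[-]******…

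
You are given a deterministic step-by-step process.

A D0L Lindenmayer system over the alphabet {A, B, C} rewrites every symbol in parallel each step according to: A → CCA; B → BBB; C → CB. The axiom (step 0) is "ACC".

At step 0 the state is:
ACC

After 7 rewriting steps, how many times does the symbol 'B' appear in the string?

[0] ACC
[1] CCACBCB
[2] CBCBCCACBBBBCBBBB
[3] CBBBBCBBBBCBCBCCACBBBBBBBBBBBBBCBBBBBBBBBBBBB
[4] CBBBBBBBBBBBBBCBBBBBBBBBBBBBCBBBBCBBBBCBCBCCACBBBBBBBBBBBB…BBBBBBBBBBBBBBBBBCBBBBBBBBBBBBBBBBBBBBBBBBBBBBBBBBBBBBBBBB  (len 127)
[5] CBBBBBBBBBBBBBBBBBBBBBBBBBBBBBBBBBBBBBBBBCBBBBBBBBBBBBBBBB…BBBBBBBBBBBBBBBBBBBBBBBBBBBBBBBBBBBBBBBBBBBBBBBBBBBBBBBBBB  (len 371)
[6] CBBBBBBBBBBBBBBBBBBBBBBBBBBBBBBBBBBBBBBBBBBBBBBBBBBBBBBBBB…BBBBBBBBBBBBBBBBBBBBBBBBBBBBBBBBBBBBBBBBBBBBBBBBBBBBBBBBBB  (len 1101)
[7] CBBBBBBBBBBBBBBBBBBBBBBBBBBBBBBBBBBBBBBBBBBBBBBBBBBBBBBBBB…BBBBBBBBBBBBBBBBBBBBBBBBBBBBBBBBBBBBBBBBBBBBBBBBBBBBBBBBBB  (len 3289)

3272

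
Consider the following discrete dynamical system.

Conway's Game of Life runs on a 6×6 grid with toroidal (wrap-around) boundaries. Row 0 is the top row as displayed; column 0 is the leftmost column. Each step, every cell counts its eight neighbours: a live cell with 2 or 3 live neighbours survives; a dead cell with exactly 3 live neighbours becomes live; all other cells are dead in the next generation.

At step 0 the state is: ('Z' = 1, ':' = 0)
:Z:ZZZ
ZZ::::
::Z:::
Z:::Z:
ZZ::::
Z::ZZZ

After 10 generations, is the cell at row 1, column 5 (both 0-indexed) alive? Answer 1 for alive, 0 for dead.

k=0  :Z:ZZZ
ZZ::::
::Z:::
Z:::Z:
ZZ::::
Z::ZZZ
k=1  :Z:Z::
ZZ:ZZZ
Z::::Z
Z::::Z
:Z:Z::
:::Z::
k=2  :Z:Z:Z
:Z:Z::
::::::
:Z::ZZ
Z:Z:Z:
:::ZZ:
k=3  Z::Z::
Z:::Z:
Z:Z:Z:
ZZ:ZZZ
ZZZ:::
ZZ::::
k=4  Z:::::
Z:::Z:
::Z:::
::::Z:
:::ZZ:
:::::Z
k=5  Z:::::
:Z:::Z
:::Z:Z
::::Z:
:::ZZZ
::::ZZ
k=6  Z:::Z:
::::ZZ
Z::::Z
::::::
:::Z::
Z::Z::
k=7  Z::ZZ:
::::Z:
Z:::ZZ
::::::
::::::
:::ZZZ
k=8  ::::::
Z:::::
::::ZZ
:::::Z
::::Z:
:::Z:Z
k=9  ::::::
:::::Z
Z:::ZZ
:::::Z
::::ZZ
::::Z:
k=10  ::::::
Z:::ZZ
Z:::Z:
::::::
::::ZZ
::::ZZ

1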